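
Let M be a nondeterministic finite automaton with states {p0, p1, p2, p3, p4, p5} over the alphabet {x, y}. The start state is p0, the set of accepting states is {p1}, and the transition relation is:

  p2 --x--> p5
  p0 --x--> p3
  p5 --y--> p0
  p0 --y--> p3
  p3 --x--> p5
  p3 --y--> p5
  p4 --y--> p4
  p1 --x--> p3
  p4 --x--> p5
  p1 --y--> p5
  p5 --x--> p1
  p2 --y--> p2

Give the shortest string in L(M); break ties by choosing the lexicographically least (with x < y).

A breadth-first search from p0 reaches an accepting state first via the path p0 → p3 → p5 → p1 on input xxx.
No string of length < 3 is accepted (BFS exhausts all shorter strings without reaching an accepting state), and xxx is the lexicographically least accepting string of length 3.

xxx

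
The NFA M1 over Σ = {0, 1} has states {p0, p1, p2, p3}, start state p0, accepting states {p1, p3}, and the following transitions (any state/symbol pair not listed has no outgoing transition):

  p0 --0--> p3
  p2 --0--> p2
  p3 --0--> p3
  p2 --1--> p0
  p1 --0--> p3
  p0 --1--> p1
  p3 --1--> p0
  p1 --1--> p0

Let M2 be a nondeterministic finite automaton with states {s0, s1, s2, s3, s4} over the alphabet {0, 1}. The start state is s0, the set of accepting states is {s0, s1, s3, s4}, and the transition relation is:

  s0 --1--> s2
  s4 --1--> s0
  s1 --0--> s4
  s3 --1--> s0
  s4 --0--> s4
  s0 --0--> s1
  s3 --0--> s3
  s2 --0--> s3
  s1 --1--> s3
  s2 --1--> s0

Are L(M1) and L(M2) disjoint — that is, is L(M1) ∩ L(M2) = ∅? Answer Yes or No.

No

The string 0 is accepted by both M1 and M2.
Hence L(M1) ∩ L(M2) ≠ ∅.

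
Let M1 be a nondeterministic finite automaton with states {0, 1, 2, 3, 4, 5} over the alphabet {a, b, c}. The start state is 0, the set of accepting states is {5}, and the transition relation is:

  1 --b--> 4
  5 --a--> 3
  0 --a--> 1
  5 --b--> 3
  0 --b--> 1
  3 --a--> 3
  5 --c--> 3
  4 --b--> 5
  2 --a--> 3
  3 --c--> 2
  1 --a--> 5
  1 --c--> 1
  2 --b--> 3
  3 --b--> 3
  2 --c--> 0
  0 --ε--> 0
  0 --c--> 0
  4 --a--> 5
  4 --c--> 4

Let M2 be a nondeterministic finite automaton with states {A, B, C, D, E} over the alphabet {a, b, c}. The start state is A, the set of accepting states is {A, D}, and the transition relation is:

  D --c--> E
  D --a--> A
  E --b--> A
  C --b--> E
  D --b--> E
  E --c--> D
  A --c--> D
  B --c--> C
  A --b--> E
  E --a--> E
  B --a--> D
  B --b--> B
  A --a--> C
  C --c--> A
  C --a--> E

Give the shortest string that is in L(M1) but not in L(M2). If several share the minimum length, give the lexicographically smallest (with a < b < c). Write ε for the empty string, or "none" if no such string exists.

The string aa is accepted by M1 but not by M2.
No shorter string lies in the difference, and aa is the lexicographically first length-2 string in L(M1) \ L(M2).

aa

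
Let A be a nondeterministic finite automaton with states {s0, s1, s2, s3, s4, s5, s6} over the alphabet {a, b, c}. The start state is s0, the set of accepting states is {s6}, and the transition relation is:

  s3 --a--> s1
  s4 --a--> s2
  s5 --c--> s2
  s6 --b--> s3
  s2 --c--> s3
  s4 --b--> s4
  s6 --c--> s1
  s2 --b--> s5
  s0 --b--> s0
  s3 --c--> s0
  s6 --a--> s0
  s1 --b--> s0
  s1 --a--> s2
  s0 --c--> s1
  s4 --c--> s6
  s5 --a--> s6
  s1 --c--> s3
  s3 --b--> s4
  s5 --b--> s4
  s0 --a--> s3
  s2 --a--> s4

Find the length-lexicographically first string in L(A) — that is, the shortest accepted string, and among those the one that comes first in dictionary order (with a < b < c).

abc

A breadth-first search from s0 reaches an accepting state first via the path s0 → s3 → s4 → s6 on input abc.
No string of length < 3 is accepted (BFS exhausts all shorter strings without reaching an accepting state), and abc is the lexicographically least accepting string of length 3.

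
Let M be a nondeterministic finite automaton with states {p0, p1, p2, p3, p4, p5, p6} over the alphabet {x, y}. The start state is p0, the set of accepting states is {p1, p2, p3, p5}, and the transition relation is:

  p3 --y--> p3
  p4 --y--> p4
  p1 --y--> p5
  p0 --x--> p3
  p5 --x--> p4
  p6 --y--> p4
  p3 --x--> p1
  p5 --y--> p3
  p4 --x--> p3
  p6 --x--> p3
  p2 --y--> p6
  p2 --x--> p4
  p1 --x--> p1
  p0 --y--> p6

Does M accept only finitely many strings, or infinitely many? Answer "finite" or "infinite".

infinite

State p1 is reachable from the start and can reach an accepting state, and it lies on the cycle p1 → p1.
Traversing that cycle any number of times yields accepted strings of unbounded length, so the language is infinite.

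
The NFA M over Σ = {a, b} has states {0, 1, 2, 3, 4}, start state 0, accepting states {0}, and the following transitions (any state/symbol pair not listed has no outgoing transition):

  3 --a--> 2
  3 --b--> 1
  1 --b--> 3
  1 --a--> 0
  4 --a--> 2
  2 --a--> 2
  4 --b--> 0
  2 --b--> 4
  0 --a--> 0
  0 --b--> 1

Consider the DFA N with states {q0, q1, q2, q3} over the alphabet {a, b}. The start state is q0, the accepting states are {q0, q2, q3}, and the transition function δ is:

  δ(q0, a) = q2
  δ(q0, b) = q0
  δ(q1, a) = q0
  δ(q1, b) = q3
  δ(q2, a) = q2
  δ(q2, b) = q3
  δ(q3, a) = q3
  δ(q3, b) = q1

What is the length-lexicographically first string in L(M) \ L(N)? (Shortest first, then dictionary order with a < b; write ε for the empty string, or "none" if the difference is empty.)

bbabb

The string bbabb is accepted by M but not by N.
No shorter string lies in the difference, and bbabb is the lexicographically first length-5 string in L(M) \ L(N).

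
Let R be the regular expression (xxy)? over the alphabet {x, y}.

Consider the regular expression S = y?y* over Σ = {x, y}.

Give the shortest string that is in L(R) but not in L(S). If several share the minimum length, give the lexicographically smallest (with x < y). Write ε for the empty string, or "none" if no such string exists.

The string xxy is accepted by R but not by S.
No shorter string lies in the difference, and xxy is the lexicographically first length-3 string in L(R) \ L(S).

xxy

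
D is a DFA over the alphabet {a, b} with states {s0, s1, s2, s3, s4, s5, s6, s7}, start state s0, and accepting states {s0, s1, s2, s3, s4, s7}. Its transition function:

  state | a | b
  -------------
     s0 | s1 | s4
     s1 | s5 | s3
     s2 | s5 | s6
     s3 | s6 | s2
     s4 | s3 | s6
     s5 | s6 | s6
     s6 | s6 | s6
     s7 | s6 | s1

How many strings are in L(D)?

The useful subgraph on states {s0, s1, s2, s3, s4} is acyclic, so L(D) is finite; the longest accepting path visits 4 useful states, giving maximum string length 3.
Counting accepting paths from s0 by length: 1 of length 0, 2 of length 1, 2 of length 2, 2 of length 3. Total 7.

7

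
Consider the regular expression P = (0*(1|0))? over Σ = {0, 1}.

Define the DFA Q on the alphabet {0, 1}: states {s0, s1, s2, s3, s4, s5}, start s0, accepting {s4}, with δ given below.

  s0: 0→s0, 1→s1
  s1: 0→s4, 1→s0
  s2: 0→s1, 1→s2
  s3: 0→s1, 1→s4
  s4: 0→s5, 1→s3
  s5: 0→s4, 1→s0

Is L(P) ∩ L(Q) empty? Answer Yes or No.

Converting the expression P to a DFA (subset construction, then merging equivalent states) gives the minimal DFA with states {p0, p1, p2}, start state p0, accepting states {p0, p1} and transitions p0: 0→p0, 1→p1; p1: 0→p2, 1→p2; p2: 0→p2, 1→p2.
Exploring the product automaton P × Q from the start pair (p0, s0), following both machines on each input symbol, reaches 7 state pairs: (p0, s0), (p1, s1), (p2, s4), (p2, s0), (p2, s5), (p2, s3), (p2, s1).
P accepts in {p0, p1} and Q accepts in {s4}; no reachable pair has both components accepting, so no string drives both machines to acceptance simultaneously and L(P) ∩ L(Q) = ∅.
So no string is accepted by both, and the intersection is empty.

Yes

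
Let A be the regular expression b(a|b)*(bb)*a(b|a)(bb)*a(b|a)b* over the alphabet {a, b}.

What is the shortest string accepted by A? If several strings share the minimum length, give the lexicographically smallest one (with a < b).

By inspection of the expression, no string of length less than 5 matches, and baaaa is the lexicographically first match of length 5.

baaaa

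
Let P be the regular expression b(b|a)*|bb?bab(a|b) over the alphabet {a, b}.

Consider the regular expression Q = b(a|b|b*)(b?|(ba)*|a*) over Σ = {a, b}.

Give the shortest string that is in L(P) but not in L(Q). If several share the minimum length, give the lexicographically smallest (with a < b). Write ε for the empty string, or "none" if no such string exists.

The string baab is accepted by P but not by Q.
No shorter string lies in the difference, and baab is the lexicographically first length-4 string in L(P) \ L(Q).

baab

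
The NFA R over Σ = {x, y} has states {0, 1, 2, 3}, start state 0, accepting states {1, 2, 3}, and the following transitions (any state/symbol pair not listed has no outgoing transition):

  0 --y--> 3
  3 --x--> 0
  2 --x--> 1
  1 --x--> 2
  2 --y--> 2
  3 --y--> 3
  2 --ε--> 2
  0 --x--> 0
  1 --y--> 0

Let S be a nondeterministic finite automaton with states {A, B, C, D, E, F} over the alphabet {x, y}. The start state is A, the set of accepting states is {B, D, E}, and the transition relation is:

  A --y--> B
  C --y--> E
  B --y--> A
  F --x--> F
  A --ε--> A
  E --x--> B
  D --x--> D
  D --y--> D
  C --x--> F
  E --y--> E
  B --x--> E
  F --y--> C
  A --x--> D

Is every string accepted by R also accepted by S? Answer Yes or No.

No

The string yy is in L(R) but not in L(S).
So L(R) ⊄ L(S).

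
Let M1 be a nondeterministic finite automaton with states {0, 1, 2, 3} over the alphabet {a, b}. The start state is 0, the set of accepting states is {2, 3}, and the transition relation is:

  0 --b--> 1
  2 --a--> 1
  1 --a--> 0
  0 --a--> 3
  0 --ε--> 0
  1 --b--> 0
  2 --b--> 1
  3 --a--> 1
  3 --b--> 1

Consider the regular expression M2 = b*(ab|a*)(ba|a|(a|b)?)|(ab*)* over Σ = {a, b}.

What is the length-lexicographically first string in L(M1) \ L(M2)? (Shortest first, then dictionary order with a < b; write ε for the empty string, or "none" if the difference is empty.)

The string babaa is accepted by M1 but not by M2.
No shorter string lies in the difference, and babaa is the lexicographically first length-5 string in L(M1) \ L(M2).

babaa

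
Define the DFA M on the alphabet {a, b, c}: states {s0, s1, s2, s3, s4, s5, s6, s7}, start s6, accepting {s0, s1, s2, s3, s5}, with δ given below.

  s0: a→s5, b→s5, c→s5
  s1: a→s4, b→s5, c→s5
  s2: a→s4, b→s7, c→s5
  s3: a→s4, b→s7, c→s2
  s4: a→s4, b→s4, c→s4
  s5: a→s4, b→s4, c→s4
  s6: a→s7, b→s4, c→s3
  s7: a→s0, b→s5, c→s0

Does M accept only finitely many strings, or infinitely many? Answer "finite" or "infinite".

The useful states (reachable from s6 and able to reach an accepting state) are {s0, s2, s3, s5, s6, s7}.
Restricted to these states the transition graph has no cycle, so every accepting path has bounded length and L is finite.

finite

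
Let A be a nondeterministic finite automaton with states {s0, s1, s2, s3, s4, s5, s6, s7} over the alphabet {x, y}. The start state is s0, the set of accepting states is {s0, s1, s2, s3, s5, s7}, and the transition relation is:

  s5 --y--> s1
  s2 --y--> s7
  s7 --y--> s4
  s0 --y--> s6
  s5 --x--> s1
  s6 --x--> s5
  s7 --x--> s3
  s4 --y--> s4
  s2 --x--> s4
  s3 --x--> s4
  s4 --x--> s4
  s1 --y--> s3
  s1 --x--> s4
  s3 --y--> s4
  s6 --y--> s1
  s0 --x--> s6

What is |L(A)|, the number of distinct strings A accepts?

The useful subgraph on states {s0, s1, s3, s5, s6} is acyclic, so L(A) is finite; the longest accepting path visits 5 useful states, giving maximum string length 4.
Counting accepting paths from s0 by length: 1 of length 0, 4 of length 2, 6 of length 3, 4 of length 4. Total 15.

15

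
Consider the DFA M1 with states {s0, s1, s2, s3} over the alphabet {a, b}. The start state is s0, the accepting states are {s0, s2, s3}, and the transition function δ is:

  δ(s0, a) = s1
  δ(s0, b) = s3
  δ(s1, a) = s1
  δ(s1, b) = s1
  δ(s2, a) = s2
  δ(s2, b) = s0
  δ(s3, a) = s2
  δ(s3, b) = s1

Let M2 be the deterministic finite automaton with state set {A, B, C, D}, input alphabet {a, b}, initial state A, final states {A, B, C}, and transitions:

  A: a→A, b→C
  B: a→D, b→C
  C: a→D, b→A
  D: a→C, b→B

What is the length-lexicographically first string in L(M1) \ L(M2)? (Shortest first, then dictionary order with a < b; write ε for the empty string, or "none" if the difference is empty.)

ba

The string ba is accepted by M1 but not by M2.
No shorter string lies in the difference, and ba is the lexicographically first length-2 string in L(M1) \ L(M2).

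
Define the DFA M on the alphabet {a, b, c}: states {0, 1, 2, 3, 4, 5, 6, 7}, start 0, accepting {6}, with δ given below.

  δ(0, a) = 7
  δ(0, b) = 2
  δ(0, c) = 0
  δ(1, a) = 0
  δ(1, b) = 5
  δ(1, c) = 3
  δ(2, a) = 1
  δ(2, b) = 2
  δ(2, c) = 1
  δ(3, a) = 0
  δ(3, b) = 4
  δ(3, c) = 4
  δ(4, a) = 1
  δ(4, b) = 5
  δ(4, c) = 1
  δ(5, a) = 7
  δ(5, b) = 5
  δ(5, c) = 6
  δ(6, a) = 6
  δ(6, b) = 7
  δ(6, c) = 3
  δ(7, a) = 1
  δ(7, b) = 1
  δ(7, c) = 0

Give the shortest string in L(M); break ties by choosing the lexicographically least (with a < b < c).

A breadth-first search from 0 reaches an accepting state first via the path 0 → 7 → 1 → 5 → 6 on input aabc.
No string of length < 4 is accepted (BFS exhausts all shorter strings without reaching an accepting state), and aabc is the lexicographically least accepting string of length 4.

aabc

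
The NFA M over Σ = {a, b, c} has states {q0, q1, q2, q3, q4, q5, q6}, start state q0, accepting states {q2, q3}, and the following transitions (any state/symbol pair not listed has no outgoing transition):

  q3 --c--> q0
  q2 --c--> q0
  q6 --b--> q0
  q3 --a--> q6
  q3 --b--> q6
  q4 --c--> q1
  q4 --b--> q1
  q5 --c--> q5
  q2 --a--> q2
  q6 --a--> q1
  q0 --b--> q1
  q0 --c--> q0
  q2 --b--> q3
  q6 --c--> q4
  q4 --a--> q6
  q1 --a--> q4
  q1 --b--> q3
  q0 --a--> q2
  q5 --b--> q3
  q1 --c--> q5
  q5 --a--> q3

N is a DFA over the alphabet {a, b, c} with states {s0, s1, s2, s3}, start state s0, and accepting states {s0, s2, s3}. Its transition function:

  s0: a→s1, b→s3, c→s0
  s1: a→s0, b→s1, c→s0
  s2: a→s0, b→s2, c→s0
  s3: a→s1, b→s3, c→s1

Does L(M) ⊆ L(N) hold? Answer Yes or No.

The string a is in L(M) but not in L(N).
So L(M) ⊄ L(N).

No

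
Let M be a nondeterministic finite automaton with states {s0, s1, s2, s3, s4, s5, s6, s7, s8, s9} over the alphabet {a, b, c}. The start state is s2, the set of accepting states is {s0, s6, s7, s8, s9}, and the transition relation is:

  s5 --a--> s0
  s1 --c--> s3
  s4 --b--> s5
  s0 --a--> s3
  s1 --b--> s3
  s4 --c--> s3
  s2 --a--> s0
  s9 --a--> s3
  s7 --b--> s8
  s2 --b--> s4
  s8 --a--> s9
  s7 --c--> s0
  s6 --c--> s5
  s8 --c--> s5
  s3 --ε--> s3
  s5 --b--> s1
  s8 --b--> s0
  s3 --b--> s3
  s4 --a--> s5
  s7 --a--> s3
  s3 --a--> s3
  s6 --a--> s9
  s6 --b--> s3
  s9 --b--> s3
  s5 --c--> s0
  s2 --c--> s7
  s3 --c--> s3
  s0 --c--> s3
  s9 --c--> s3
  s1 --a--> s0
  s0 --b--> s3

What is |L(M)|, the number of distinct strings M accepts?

The useful subgraph on states {s0, s1, s2, s4, s5, s7, s8, s9} is acyclic, so L(M) is finite; the longest accepting path visits 6 useful states, giving maximum string length 5.
Counting accepting paths from s2 by length: 2 of length 1, 2 of length 2, 6 of length 3, 4 of length 4, 1 of length 5. Total 15.

15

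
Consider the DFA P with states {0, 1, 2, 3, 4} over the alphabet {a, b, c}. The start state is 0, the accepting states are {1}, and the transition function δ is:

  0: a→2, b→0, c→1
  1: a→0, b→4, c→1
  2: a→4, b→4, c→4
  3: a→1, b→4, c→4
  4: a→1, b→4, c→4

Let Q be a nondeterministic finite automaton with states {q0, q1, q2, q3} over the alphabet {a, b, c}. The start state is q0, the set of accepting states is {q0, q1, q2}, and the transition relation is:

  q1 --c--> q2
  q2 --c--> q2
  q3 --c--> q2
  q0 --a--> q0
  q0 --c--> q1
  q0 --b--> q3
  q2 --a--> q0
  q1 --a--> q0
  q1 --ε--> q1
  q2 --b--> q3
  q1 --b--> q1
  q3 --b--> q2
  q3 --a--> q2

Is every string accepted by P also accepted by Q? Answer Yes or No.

Exploring the product automaton P × Q from the start pair (0, q0), following both machines on each input symbol, reaches 12 state pairs: (0, q0), (2, q0), (0, q3), (1, q1), (4, q0), (4, q3), (4, q1), (2, q2), (0, q2), (1, q2), (1, q0), (4, q2).
P accepts in {1} and Q accepts in {q0, q1, q2}. The reachable pairs whose P-component is accepting are (1, q1), (1, q2), (1, q0); in each of them the Q-component is accepting too, so the product for L(P) \ L(Q) (P-component accepting, Q-component rejecting) has no reachable accepting pair and the difference is empty.
Hence every string in L(P) is also in L(Q).

Yes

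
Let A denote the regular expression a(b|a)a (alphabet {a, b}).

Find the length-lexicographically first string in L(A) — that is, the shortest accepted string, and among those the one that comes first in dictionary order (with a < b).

By inspection of the expression, no string of length less than 3 matches, and aaa is the lexicographically first match of length 3.

aaa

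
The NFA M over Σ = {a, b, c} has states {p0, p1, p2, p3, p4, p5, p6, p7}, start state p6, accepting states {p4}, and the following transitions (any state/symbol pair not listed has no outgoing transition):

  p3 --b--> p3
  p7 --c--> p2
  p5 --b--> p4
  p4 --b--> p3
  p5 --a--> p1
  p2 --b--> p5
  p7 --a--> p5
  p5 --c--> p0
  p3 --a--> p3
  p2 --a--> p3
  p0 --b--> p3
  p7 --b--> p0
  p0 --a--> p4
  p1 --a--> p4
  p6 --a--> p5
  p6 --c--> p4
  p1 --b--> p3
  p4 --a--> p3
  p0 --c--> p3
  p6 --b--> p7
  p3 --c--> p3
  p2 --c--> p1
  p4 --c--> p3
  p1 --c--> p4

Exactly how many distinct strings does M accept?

The useful subgraph on states {p0, p1, p2, p4, p5, p6, p7} is acyclic, so L(M) is finite; the longest accepting path visits 6 useful states, giving maximum string length 5.
Counting accepting paths from p6 by length: 1 of length 1, 1 of length 2, 5 of length 3, 6 of length 4, 3 of length 5. Total 16.

16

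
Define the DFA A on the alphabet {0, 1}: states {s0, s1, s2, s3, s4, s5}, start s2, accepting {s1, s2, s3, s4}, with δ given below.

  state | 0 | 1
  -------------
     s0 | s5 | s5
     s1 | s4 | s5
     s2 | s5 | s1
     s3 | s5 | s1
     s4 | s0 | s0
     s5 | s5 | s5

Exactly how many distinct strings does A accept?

3

The useful subgraph on states {s1, s2, s4} is acyclic, so L(A) is finite; the longest accepting path visits 3 useful states, giving maximum string length 2.
Counting accepting paths from s2 by length: 1 of length 0, 1 of length 1, 1 of length 2. Total 3.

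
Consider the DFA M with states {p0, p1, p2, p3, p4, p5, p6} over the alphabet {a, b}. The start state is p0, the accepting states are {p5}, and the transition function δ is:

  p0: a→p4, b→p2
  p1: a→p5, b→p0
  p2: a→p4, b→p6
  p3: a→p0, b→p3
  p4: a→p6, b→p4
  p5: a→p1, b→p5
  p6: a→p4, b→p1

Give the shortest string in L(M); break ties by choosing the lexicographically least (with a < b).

aaba

A breadth-first search from p0 reaches an accepting state first via the path p0 → p4 → p6 → p1 → p5 on input aaba.
No string of length < 4 is accepted (BFS exhausts all shorter strings without reaching an accepting state), and aaba is the lexicographically least accepting string of length 4.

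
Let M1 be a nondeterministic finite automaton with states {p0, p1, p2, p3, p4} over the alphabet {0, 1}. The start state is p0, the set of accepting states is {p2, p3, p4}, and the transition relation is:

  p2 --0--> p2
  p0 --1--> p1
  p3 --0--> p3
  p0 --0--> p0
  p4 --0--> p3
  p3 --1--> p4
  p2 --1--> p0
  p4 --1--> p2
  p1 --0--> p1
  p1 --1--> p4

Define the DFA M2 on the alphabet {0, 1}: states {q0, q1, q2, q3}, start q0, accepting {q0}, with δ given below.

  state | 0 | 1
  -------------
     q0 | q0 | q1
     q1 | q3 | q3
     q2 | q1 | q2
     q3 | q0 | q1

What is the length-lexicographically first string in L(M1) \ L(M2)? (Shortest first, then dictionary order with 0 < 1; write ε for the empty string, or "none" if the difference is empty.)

The string 11 is accepted by M1 but not by M2.
No shorter string lies in the difference, and 11 is the lexicographically first length-2 string in L(M1) \ L(M2).

11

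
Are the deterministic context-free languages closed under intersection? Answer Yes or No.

DCFLs are closed under complement (normalise the DPDA to read all of its input, then flip the verdict). If they were also closed under intersection, De Morgan would make them closed under union; but {aⁿbⁿ : n≥0} and {aⁿb²ⁿ : n≥0} are DCFLs (push the a's; pop one per b, respectively one per two b's) whose union no deterministic PDA accepts: a DPDA for it would have a single run on aⁿb²ⁿ, accepting after the prefix aⁿbⁿ and accepting again after n more b's; an ordinary PDA that simulates it on a's and b's and, at any moment when it is accepting, may switch to reading only a fresh letter c while feeding each c to the simulation as a b, would accept aⁱbʲcᵏ (k≥1) exactly when both aⁱbʲ and aⁱbʲ⁺ᵏ are in the language, i.e. its language intersected with the regular set a*b*c⁺ would be exactly {aⁿbⁿcⁿ : n≥1} — impossible, since context-free languages are closed under intersection with regular sets and {aⁿbⁿcⁿ} is not context-free.

No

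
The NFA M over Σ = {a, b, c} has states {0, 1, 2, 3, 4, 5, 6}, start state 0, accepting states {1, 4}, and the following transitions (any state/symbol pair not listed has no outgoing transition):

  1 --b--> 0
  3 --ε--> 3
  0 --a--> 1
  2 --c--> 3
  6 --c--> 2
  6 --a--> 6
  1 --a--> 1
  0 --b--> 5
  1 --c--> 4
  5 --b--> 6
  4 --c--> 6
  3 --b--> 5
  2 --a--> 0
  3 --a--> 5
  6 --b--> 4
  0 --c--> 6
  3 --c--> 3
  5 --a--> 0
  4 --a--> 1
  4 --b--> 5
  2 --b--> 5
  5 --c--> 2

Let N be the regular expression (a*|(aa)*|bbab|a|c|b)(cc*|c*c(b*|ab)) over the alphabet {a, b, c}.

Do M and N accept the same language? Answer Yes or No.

The string a is accepted by M but rejected by N.
So L(M) ≠ L(N).

No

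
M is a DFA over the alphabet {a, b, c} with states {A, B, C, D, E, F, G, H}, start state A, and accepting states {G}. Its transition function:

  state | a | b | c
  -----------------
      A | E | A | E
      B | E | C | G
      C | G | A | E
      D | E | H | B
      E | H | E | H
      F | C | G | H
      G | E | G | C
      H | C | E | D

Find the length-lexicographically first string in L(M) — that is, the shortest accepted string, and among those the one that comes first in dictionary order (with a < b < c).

A breadth-first search from A reaches an accepting state first via the path A → E → H → C → G on input aaaa.
No string of length < 4 is accepted (BFS exhausts all shorter strings without reaching an accepting state), and aaaa is the lexicographically least accepting string of length 4.

aaaa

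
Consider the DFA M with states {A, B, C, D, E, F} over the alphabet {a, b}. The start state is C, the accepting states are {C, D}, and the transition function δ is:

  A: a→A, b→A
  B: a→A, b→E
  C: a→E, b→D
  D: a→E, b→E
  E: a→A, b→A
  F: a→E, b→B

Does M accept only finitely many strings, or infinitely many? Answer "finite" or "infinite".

The useful states (reachable from C and able to reach an accepting state) are {C, D}.
Restricted to these states the transition graph has no cycle, so every accepting path has bounded length and L is finite.

finite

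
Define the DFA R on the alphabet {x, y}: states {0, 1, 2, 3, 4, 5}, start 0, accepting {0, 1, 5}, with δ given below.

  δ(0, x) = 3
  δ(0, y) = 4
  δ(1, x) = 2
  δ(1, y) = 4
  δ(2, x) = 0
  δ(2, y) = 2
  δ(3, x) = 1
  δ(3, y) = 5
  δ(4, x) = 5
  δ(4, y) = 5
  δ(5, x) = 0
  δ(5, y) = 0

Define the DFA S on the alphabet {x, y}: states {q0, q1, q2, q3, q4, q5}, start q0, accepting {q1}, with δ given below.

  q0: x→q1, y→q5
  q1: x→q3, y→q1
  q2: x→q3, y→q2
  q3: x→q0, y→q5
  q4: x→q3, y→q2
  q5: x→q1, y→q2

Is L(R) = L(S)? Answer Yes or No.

The empty string ε is accepted by R but rejected by S.
So L(R) ≠ L(S).

No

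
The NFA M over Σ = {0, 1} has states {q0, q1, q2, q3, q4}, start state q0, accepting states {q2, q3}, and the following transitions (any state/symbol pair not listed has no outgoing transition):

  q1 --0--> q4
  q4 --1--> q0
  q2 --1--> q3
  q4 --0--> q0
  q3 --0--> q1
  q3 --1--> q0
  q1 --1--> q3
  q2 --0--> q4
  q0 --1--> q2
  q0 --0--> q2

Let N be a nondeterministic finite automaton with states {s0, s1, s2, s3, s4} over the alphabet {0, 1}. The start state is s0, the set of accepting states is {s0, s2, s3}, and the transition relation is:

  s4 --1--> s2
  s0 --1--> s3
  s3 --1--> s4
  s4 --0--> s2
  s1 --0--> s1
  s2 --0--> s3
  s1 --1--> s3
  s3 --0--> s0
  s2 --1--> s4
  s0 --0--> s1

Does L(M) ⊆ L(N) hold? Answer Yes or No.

No

The string 0 is in L(M) but not in L(N).
So L(M) ⊄ L(N).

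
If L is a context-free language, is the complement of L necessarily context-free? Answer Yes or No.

CFLs are closed under union, so if they were also closed under complement they would be closed under intersection by De Morgan (L₁ ∩ L₂ is the complement of the union of the complements). But {aⁿbⁿcᵐ} ∩ {aᵐbⁿcⁿ} = {aⁿbⁿcⁿ} is not context-free although both operands are.

No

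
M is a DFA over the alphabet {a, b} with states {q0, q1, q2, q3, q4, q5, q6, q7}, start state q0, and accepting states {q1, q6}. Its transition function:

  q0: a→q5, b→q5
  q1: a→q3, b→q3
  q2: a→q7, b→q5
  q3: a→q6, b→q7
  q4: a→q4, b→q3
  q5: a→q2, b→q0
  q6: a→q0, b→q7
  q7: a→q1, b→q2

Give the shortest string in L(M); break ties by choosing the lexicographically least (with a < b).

aaaa

A breadth-first search from q0 reaches an accepting state first via the path q0 → q5 → q2 → q7 → q1 on input aaaa.
No string of length < 4 is accepted (BFS exhausts all shorter strings without reaching an accepting state), and aaaa is the lexicographically least accepting string of length 4.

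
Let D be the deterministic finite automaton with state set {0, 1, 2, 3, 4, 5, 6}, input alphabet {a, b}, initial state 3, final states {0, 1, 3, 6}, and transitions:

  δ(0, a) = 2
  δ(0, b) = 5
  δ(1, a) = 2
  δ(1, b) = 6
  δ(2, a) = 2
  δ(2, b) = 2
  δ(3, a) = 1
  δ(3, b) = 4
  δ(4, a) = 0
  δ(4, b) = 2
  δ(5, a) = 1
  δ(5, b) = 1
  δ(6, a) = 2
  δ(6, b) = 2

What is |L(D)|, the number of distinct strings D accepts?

8

The useful subgraph on states {0, 1, 3, 4, 5, 6} is acyclic, so L(D) is finite; the longest accepting path visits 6 useful states, giving maximum string length 5.
Counting accepting paths from 3 by length: 1 of length 0, 1 of length 1, 2 of length 2, 2 of length 4, 2 of length 5. Total 8.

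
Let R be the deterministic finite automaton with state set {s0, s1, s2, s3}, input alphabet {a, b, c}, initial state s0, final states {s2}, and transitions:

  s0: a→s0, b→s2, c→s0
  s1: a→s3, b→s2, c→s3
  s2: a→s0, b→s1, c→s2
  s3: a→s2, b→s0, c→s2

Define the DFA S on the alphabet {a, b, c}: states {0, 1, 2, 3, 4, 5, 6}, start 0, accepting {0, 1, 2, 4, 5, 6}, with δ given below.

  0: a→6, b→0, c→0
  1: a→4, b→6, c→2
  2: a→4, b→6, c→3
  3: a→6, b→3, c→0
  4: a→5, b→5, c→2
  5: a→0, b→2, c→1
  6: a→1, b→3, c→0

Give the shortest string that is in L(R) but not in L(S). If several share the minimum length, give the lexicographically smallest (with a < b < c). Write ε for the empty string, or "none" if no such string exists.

The string ab is accepted by R but not by S.
No shorter string lies in the difference, and ab is the lexicographically first length-2 string in L(R) \ L(S).

ab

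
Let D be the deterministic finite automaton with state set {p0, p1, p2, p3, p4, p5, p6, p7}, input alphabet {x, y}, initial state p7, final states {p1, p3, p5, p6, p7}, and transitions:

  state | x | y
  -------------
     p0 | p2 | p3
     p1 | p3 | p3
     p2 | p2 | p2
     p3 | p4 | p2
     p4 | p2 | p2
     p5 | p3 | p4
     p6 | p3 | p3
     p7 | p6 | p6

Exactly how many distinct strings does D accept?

The useful subgraph on states {p3, p6, p7} is acyclic, so L(D) is finite; the longest accepting path visits 3 useful states, giving maximum string length 2.
Counting accepting paths from p7 by length: 1 of length 0, 2 of length 1, 4 of length 2. Total 7.

7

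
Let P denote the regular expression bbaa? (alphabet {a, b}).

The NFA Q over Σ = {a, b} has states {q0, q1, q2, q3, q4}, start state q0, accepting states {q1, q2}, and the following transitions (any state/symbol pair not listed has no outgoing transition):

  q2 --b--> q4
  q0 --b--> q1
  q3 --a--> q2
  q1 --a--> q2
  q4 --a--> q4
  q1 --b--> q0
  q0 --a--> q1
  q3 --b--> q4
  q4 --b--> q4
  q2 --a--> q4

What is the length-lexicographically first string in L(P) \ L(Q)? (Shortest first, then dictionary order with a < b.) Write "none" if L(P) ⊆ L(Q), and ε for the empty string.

Converting the expression P to a DFA (subset construction, then merging equivalent states) gives the minimal DFA with states {p0, p1, p2, p3, p4, p5}, start state p0, accepting states {p4, p5} and transitions p0: a→p1, b→p2; p1: a→p1, b→p1; p2: a→p1, b→p3; p3: a→p4, b→p1; p4: a→p5, b→p1; p5: a→p1, b→p1.
Exploring the product automaton P × Q from the start pair (p0, q0), following both machines on each input symbol, reaches 9 state pairs: (p0, q0), (p1, q1), (p2, q1), (p1, q2), (p1, q0), (p3, q0), (p1, q4), (p4, q1), (p5, q2).
P accepts in {p4, p5} and Q accepts in {q1, q2}. The reachable pairs whose P-component is accepting are (p4, q1), (p5, q2); in each of them the Q-component is accepting too, so the product for L(P) \ L(Q) (P-component accepting, Q-component rejecting) has no reachable accepting pair and the difference is empty.
So every string accepted by P is also accepted by Q: L(P) \ L(Q) = ∅ and there is no such string.

none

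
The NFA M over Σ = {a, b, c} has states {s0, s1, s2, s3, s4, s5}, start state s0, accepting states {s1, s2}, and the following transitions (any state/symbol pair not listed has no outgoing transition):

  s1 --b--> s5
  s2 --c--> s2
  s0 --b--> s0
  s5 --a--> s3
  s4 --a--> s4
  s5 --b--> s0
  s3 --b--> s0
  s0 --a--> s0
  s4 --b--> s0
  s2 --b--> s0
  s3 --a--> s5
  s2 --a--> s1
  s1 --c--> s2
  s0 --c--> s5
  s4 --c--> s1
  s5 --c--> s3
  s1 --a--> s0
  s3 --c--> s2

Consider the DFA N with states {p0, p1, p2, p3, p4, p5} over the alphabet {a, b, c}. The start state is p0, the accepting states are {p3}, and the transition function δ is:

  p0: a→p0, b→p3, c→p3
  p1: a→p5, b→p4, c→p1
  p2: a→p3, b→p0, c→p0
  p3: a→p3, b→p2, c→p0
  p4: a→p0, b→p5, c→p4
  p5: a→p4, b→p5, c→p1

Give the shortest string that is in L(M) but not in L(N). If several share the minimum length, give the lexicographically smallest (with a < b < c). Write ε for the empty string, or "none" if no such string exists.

cac

The string cac is accepted by M but not by N.
No shorter string lies in the difference, and cac is the lexicographically first length-3 string in L(M) \ L(N).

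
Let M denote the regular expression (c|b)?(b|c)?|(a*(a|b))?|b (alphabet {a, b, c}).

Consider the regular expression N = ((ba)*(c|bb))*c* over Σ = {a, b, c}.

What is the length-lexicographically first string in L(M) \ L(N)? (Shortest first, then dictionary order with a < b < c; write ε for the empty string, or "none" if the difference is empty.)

a

The string a is accepted by M but not by N.
No shorter string lies in the difference, and a is the lexicographically first length-1 string in L(M) \ L(N).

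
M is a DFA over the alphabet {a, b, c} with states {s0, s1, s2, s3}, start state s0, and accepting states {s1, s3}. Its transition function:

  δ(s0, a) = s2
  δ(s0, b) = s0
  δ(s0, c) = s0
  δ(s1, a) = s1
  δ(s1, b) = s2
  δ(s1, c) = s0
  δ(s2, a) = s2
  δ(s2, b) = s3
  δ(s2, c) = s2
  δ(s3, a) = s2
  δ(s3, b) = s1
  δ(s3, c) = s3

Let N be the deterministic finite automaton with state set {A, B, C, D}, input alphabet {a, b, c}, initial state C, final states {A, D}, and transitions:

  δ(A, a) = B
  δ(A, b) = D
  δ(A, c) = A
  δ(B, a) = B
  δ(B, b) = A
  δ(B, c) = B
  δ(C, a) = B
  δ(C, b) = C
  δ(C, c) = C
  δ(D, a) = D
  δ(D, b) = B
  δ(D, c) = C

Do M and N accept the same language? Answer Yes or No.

Exploring the product automaton M × N from the start pair (s0, C), following both machines on each input symbol, reaches 4 state pairs: (s0, C), (s2, B), (s3, A), (s1, D).
M accepts in {s1, s3} and N accepts in {A, D}. In every reachable pair the two components are either both accepting — (s3, A), (s1, D) — or both non-accepting, so no string is accepted by exactly one of the machines: L(M) \ L(N) and L(N) \ L(M) are both empty.
Hence every string is accepted by M iff it is accepted by N, and the two languages coincide.

Yes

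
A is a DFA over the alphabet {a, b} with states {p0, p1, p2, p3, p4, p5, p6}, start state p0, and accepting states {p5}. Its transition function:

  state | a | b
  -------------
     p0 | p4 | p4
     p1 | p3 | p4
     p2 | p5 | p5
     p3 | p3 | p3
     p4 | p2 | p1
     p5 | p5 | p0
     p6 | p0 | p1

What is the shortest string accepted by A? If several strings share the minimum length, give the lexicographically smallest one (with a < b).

aaa

A breadth-first search from p0 reaches an accepting state first via the path p0 → p4 → p2 → p5 on input aaa.
No string of length < 3 is accepted (BFS exhausts all shorter strings without reaching an accepting state), and aaa is the lexicographically least accepting string of length 3.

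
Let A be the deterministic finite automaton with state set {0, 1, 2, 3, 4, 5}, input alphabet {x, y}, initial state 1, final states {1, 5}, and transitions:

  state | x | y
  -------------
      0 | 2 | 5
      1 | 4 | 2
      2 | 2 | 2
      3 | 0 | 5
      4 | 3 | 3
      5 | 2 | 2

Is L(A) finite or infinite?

The useful states (reachable from 1 and able to reach an accepting state) are {0, 1, 3, 4, 5}.
Restricted to these states the transition graph has no cycle, so every accepting path has bounded length and L is finite.

finite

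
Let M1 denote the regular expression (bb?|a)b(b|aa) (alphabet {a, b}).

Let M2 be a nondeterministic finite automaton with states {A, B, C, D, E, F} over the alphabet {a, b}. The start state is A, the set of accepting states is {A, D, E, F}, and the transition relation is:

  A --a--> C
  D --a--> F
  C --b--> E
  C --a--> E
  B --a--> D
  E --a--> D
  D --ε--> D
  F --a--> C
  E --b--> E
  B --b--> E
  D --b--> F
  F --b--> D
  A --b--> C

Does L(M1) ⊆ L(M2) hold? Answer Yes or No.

Yes

Converting the expression M1 to a DFA (subset construction, then merging equivalent states) gives the minimal DFA with states {r0, r1, r2, r3, r4, r5, r6, r7, r8}, start state r0, accepting states {r7, r8} and transitions r0: a→r1, b→r2; r1: a→r3, b→r4; r2: a→r3, b→r5; r3: a→r3, b→r3; r4: a→r6, b→r7; r5: a→r6, b→r8; r6: a→r7, b→r3; r7: a→r3, b→r3; r8: a→r6, b→r7.
Exploring the product automaton M1 × M2 from the start pair (r0, A), following both machines on each input symbol, reaches 13 state pairs: (r0, A), (r1, C), (r2, C), (r3, E), (r4, E), (r5, E), (r3, D), (r6, D), (r7, E), (r8, E), (r3, F), (r7, F), (r3, C).
M1 accepts in {r7, r8} and M2 accepts in {A, D, E, F}. The reachable pairs whose M1-component is accepting are (r7, E), (r8, E), (r7, F); in each of them the M2-component is accepting too, so the product for L(M1) \ L(M2) (M1-component accepting, M2-component rejecting) has no reachable accepting pair and the difference is empty.
Hence every string in L(M1) is also in L(M2).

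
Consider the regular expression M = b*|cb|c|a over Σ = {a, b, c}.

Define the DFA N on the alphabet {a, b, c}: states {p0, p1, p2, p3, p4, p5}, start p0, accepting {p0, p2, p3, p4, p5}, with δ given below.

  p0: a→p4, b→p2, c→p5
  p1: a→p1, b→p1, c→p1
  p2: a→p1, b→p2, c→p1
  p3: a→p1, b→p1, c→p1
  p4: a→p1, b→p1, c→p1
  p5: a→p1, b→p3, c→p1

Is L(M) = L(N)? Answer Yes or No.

Converting the expression M to a DFA (subset construction, then merging equivalent states) gives the minimal DFA with states {m0, m1, m2, m3, m4}, start state m0, accepting states {m0, m1, m2, m3} and transitions m0: a→m1, b→m2, c→m3; m1: a→m4, b→m4, c→m4; m2: a→m4, b→m2, c→m4; m3: a→m4, b→m1, c→m4; m4: a→m4, b→m4, c→m4.
Exploring the product automaton M × N from the start pair (m0, p0), following both machines on each input symbol, reaches 6 state pairs: (m0, p0), (m1, p4), (m2, p2), (m3, p5), (m4, p1), (m1, p3).
M accepts in {m0, m1, m2, m3} and N accepts in {p0, p2, p3, p4, p5}. In every reachable pair the two components are either both accepting — (m0, p0), (m1, p4), (m2, p2), (m3, p5), (m1, p3) — or both non-accepting, so no string is accepted by exactly one of the machines: L(M) \ L(N) and L(N) \ L(M) are both empty.
Hence every string is accepted by M iff it is accepted by N, and the two languages coincide.

Yes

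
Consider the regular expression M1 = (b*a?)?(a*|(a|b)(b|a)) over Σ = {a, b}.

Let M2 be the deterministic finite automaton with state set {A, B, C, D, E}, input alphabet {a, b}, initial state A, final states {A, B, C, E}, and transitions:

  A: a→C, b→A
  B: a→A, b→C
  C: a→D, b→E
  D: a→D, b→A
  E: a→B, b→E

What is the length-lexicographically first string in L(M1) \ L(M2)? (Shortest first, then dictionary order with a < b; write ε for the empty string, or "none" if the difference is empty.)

aa

The string aa is accepted by M1 but not by M2.
No shorter string lies in the difference, and aa is the lexicographically first length-2 string in L(M1) \ L(M2).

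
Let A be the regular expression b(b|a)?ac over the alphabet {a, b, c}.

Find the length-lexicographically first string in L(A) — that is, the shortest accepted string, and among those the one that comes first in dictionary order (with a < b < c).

bac

By inspection of the expression, no string of length less than 3 matches, and bac is the lexicographically first match of length 3.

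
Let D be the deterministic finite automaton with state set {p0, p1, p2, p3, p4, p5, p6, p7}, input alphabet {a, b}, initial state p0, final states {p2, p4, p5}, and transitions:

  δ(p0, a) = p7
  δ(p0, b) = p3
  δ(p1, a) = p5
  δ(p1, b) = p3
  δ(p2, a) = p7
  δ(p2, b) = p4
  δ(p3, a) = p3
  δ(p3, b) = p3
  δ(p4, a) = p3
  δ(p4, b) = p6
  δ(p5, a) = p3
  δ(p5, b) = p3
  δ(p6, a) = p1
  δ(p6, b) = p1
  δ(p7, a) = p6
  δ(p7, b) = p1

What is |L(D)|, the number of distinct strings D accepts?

3

The useful subgraph on states {p0, p1, p5, p6, p7} is acyclic, so L(D) is finite; the longest accepting path visits 5 useful states, giving maximum string length 4.
Counting accepting paths from p0 by length: 1 of length 3, 2 of length 4. Total 3.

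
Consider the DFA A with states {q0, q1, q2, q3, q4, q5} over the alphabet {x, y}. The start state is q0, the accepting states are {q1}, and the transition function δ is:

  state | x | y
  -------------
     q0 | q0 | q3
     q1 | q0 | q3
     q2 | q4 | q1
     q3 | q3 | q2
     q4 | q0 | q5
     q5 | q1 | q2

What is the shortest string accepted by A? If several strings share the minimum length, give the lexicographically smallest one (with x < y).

A breadth-first search from q0 reaches an accepting state first via the path q0 → q3 → q2 → q1 on input yyy.
No string of length < 3 is accepted (BFS exhausts all shorter strings without reaching an accepting state), and yyy is the lexicographically least accepting string of length 3.

yyy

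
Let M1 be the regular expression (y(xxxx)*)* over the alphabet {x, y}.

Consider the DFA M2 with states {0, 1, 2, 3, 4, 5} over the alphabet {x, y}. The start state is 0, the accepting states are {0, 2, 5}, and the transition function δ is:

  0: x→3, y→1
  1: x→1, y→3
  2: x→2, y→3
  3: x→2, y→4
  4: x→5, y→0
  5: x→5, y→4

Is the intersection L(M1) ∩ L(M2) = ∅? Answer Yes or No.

No

The empty string ε is accepted by both M1 and M2.
Hence L(M1) ∩ L(M2) ≠ ∅.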